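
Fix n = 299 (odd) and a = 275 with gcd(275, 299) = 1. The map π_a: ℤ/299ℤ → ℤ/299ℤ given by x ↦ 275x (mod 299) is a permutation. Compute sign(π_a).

Trace 1: π^k(1) = [1, 275, 277, 229, 185, 45, 116] for k=0..6.
Cycle lengths of π_275 on ℤ/299ℤ: [12, 12, 12, 12, 12, 12, 12, 12, 12, 12, 12, 12, 12, 12, 12, 12, 12, 12, 12, 12, 12, 12, 12, 2, 2, 2, 2, 2, 2, 2, 2, 2, 2, 2, 1]; 35 cycles in total.
299 − 35 = 264 transpositions; sign(π) = (−1)^264 = +1.
Via Zolotarev, sign(π_{275}) = (275|299) = +1.

+1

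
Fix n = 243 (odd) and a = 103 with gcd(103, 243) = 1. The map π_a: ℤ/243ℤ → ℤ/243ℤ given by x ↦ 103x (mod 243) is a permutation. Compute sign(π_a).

Trace 223: π^k(223) = [223, 127, 202, 151, 1, 103, 160] for k=0..6.
Cycle type of π: 81×2 + 27×2 + 9×2 + 3×2 + 1×3; total 11 cycles.
11 cycles on 243: each ℓ→(−1)^(ℓ−1), product (−1)^232 = +1.
Zolotarev: (103|243) = +1, matching the cycle-count sign.

+1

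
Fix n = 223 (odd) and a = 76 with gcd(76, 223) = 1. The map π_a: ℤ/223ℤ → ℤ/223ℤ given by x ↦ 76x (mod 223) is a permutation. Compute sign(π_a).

+1

Start at x=132: 132 → 220 → 218 → 66 → 110 → 109 → 33 → … (one orbit).
The orbit structure of x ↦ 76x mod 223: 3 orbits of sizes [111, 111, 1].
sign(π) = (−1)^{n − #cycles} = (−1)^{223−3} = (−1)^220 = +1.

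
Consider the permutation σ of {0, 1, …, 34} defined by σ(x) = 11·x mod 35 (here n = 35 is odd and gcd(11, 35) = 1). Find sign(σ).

Orbit of 16 under x↦11x: [16, 1, 11]… (length divides ord_35(11)).
Cycle type of π: 3×10 + 1×5; total 15 cycles.
With 15 cycles on 35 points, sign = (−1)^{35−15} = +1.
Check: (11/35) = +1 by Zolotarev.

+1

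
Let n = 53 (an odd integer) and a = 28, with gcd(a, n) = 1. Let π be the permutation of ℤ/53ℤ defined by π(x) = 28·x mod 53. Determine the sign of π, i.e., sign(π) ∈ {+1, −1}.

Start at x=49: 49 → 47 → 44 → 13 → 46 → 16 → 24 → … (one orbit).
Decompose π into cycles: lengths [13, 13, 13, 13, 1] (5 cycles, including the fixed point 0).
n − c = 53 − 5 = 48; sign = (−1)^48 = +1.
The Jacobi symbol (28|53) = +1 (Zolotarev) agrees.

+1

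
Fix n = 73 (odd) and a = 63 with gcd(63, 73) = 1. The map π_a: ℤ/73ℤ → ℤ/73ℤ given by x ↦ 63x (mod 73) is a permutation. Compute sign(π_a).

Orbit of 63 under x↦63x: [63, 27, 22, 72, 10, 46, 51]… (length divides ord_73(63)).
π_63 has 10 disjoint cycles with lengths [8, 8, 8, 8, 8, 8, 8, 8, 8, 1] on {0,…,72}.
sign(π) = (−1)^{n − #cycles} = (−1)^{73−10} = (−1)^63 = -1.
Zolotarev: (63|73) = -1, matching the cycle-count sign.

-1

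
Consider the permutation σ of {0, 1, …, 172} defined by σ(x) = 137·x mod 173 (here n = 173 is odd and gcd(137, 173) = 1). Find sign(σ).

+1

Trace 35: π^k(35) = [35, 124, 34, 160, 122, 106, 163] for k=0..6.
Cycle type of π: 86×2 + 1; total 3 cycles.
Σ(ℓ_i−1) = 173−3 = 170; sign = (−1)^170 = +1.
The Jacobi symbol (137|173) = +1 (Zolotarev) agrees.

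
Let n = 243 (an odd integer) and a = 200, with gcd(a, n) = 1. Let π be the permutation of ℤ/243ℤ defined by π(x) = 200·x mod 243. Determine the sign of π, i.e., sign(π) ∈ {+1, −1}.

-1

Orbit of 59 under x↦200x: [59, 136, 227, 202, 62, 7, 185]… (length divides ord_243(200)).
Cycle lengths of π_200 on ℤ/243ℤ: [162, 54, 18, 6, 2, 1]; 6 cycles in total.
243 − 6 = 237 transpositions; sign(π) = (−1)^237 = -1.
Via Zolotarev, sign(π_{200}) = (200|243) = -1.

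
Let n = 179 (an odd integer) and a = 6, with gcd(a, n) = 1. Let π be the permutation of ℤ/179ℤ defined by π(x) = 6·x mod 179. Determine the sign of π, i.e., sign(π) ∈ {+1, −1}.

Orbit of 54 under x↦6x: [54, 145, 154, 29, 174, 149, 178]… (length divides ord_179(6)).
π_6 has 2 disjoint cycles with lengths [178, 1] on {0,…,178}.
2 cycles on 179: each ℓ→(−1)^(ℓ−1), product (−1)^177 = -1.
(6|179)_J = -1 (Zolotarev's lemma cross-check).

-1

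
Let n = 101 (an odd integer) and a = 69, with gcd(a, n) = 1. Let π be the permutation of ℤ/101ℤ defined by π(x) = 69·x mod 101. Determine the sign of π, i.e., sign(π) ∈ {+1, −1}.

-1

Start at x=17: 17 → 62 → 36 → 60 → 100 → 32 → 87 → … (one orbit).
Cycle type of π: 20×5 + 1; total 6 cycles.
With 6 cycles on 101 points, sign = (−1)^{101−6} = -1.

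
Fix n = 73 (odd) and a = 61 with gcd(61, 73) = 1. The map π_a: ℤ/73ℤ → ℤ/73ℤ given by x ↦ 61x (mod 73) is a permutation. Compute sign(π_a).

Orbit of 71 under x↦61x: [71, 24, 4, 25, 65, 23, 16]… (length divides ord_73(61)).
π_61 has 3 disjoint cycles with lengths [36, 36, 1] on {0,…,72}.
n − c = 73 − 3 = 70; sign = (−1)^70 = +1.

+1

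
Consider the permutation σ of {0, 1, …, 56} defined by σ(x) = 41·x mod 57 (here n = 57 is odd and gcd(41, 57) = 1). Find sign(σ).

Start at x=28: 28 → 8 → 43 → 53 → 7 → 2 → 25 → … (one orbit).
π_41 has 5 disjoint cycles with lengths [18, 18, 18, 2, 1] on {0,…,56}.
n − c = 57 − 5 = 52; sign = (−1)^52 = +1.

+1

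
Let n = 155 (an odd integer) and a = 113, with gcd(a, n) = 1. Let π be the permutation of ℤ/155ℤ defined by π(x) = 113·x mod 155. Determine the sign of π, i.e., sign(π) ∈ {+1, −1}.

-1

Trace 87: π^k(87) = [87, 66, 18, 19, 132, 36, 38] for k=0..6.
6 cycles of lengths [60, 60, 15, 15, 4, 1].
sign(π) = (−1)^{n − #cycles} = (−1)^{155−6} = (−1)^149 = -1.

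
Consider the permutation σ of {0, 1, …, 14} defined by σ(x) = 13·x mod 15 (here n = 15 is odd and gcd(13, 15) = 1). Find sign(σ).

Start at x=13: 13 → 4 → 7 → 1 → 13 (one orbit).
π_13 has 6 disjoint cycles with lengths [4, 4, 4, 1, 1, 1] on {0,…,14}.
sign(π) = (−1)^{n − #cycles} = (−1)^{15−6} = (−1)^9 = -1.

-1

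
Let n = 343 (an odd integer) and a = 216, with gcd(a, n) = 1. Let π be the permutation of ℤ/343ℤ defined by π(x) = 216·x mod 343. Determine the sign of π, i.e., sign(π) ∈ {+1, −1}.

Trace 50: π^k(50) = [50, 167, 57, 307, 113, 55, 218] for k=0..6.
Decompose π into cycles: lengths [98, 98, 98, 14, 14, 14, 2, 2, 2, 1] (10 cycles, including the fixed point 0).
10 cycles on 343: each ℓ→(−1)^(ℓ−1), product (−1)^333 = -1.
Zolotarev: (216|343) = -1, matching the cycle-count sign.

-1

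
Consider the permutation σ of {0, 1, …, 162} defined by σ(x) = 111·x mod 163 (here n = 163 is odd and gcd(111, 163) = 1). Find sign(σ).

Start at x=121: 121 → 65 → 43 → 46 → 53 → 15 → 35 → … (one orbit).
Cycle type of π: 81×2 + 1; total 3 cycles.
n − c = 163 − 3 = 160; sign = (−1)^160 = +1.

+1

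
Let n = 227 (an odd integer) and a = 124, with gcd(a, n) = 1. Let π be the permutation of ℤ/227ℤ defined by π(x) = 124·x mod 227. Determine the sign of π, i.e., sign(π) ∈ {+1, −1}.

Orbit of 195 under x↦124x: [195, 118, 104, 184, 116, 83, 77]… (length divides ord_227(124)).
The orbit structure of x ↦ 124x mod 227: 2 orbits of sizes [226, 1].
Σ(ℓ_i−1) = 227−2 = 225; sign = (−1)^225 = -1.
The Jacobi symbol (124|227) = -1 (Zolotarev) agrees.

-1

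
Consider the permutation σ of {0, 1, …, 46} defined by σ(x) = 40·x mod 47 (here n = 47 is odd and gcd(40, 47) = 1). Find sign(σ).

-1

Orbit of 6 under x↦40x: [6, 5, 12, 10, 24, 20, 1]… (length divides ord_47(40)).
Cycle lengths of π_40 on ℤ/47ℤ: [46, 1]; 2 cycles in total.
sign(π) = (−1)^{n − #cycles} = (−1)^{47−2} = (−1)^45 = -1.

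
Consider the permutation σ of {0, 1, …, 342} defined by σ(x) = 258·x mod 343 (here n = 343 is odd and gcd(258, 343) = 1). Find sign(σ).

Orbit of 197 under x↦258x: [197, 62, 218, 335, 337, 167, 211]… (length divides ord_343(258)).
Cycle type of π: 98×3 + 14×3 + 2×3 + 1; total 10 cycles.
With 10 cycles on 343 points, sign = (−1)^{343−10} = -1.
Check: (258/343) = -1 by Zolotarev.

-1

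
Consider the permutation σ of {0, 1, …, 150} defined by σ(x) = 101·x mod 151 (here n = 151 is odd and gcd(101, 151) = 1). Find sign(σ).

Trace 131: π^k(131) = [131, 94, 132, 44, 65, 72, 24] for k=0..6.
4 cycles of lengths [50, 50, 50, 1].
4 cycles on 151: each ℓ→(−1)^(ℓ−1), product (−1)^147 = -1.

-1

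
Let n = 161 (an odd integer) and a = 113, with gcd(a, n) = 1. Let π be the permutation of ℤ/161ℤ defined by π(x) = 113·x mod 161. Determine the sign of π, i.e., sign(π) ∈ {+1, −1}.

-1

Trace 155: π^k(155) = [155, 127, 22, 71, 134, 8, 99] for k=0..6.
π_113 has 14 disjoint cycles with lengths [22, 22, 22, 22, 22, 22, 22, 1, 1, 1, 1, 1, 1, 1] on {0,…,160}.
With 14 cycles on 161 points, sign = (−1)^{161−14} = -1.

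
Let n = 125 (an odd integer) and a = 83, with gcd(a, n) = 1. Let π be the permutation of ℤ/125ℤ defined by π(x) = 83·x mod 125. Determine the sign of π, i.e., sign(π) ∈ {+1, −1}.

-1

Orbit of 71 under x↦83x: [71, 18, 119, 2, 41, 28, 74]… (length divides ord_125(83)).
Cycle lengths of π_83 on ℤ/125ℤ: [100, 20, 4, 1]; 4 cycles in total.
sign(π) = (−1)^{n − #cycles} = (−1)^{125−4} = (−1)^121 = -1.
The Jacobi symbol (83|125) = -1 (Zolotarev) agrees.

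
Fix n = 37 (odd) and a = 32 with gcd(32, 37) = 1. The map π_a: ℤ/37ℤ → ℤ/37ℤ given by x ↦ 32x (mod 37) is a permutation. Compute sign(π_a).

-1

Start at x=7: 7 → 2 → 27 → 13 → 9 → 29 → 3 → … (one orbit).
π_32 has 2 disjoint cycles with lengths [36, 1] on {0,…,36}.
Σ(ℓ_i−1) = 37−2 = 35; sign = (−1)^35 = -1.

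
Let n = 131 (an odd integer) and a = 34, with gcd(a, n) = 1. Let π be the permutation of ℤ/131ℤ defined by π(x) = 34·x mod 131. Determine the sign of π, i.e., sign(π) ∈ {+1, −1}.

Orbit of 125 under x↦34x: [125, 58, 7, 107, 101, 28, 35]… (length divides ord_131(34)).
Cycle type of π: 65×2 + 1; total 3 cycles.
With 3 cycles on 131 points, sign = (−1)^{131−3} = +1.
Zolotarev: (34|131) = +1, matching the cycle-count sign.

+1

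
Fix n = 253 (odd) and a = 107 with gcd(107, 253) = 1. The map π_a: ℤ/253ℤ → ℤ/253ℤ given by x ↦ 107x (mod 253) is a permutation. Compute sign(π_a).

+1

Trace 163: π^k(163) = [163, 237, 59, 241, 234, 244, 49] for k=0..6.
Cycle lengths of π_107 on ℤ/253ℤ: [110, 110, 22, 10, 1]; 5 cycles in total.
sign(π) = (−1)^{n − #cycles} = (−1)^{253−5} = (−1)^248 = +1.
(107|253)_J = +1 (Zolotarev's lemma cross-check).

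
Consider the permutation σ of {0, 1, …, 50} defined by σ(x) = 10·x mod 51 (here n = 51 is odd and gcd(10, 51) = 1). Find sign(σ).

-1

Orbit of 37 under x↦10x: [37, 13, 28, 25, 46, 1, 10]… (length divides ord_51(10)).
The orbit structure of x ↦ 10x mod 51: 6 orbits of sizes [16, 16, 16, 1, 1, 1].
Σ(ℓ_i−1) = 51−6 = 45; sign = (−1)^45 = -1.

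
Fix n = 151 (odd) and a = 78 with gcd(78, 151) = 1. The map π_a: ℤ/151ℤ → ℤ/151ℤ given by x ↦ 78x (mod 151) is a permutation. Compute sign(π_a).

Orbit of 123 under x↦78x: [123, 81, 127, 91, 1, 78, 44]… (length divides ord_151(78)).
7 cycles of lengths [25, 25, 25, 25, 25, 25, 1].
sign(π) = (−1)^{n − #cycles} = (−1)^{151−7} = (−1)^144 = +1.
(78|151)_J = +1 (Zolotarev's lemma cross-check).

+1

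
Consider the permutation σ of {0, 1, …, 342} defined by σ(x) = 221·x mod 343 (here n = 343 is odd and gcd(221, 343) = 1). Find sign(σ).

+1

Orbit of 128 under x↦221x: [128, 162, 130, 261, 57, 249, 149]… (length divides ord_343(221)).
Cycle lengths of π_221 on ℤ/343ℤ: [147, 147, 21, 21, 3, 3, 1]; 7 cycles in total.
sign(π) = (−1)^{n − #cycles} = (−1)^{343−7} = (−1)^336 = +1.
Check: (221/343) = +1 by Zolotarev.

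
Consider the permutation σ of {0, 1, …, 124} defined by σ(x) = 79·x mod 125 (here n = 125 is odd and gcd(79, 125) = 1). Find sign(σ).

+1

Start at x=29: 29 → 41 → 114 → 6 → 99 → 71 → 109 → … (one orbit).
The orbit structure of x ↦ 79x mod 125: 7 orbits of sizes [50, 50, 10, 10, 2, 2, 1].
7 cycles on 125: each ℓ→(−1)^(ℓ−1), product (−1)^118 = +1.
Zolotarev: (79|125) = +1, matching the cycle-count sign.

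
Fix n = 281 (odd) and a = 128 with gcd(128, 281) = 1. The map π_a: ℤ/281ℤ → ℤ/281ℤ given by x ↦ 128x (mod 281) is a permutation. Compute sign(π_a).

Trace 191: π^k(191) = [191, 1, 128, 86, 49, 90, 280] for k=0..6.
29 cycles of lengths [10, 10, 10, 10, 10, 10, 10, 10, 10, 10, 10, 10, 10, 10, 10, 10, 10, 10, 10, 10, 10, 10, 10, 10, 10, 10, 10, 10, 1].
281 − 29 = 252 transpositions; sign(π) = (−1)^252 = +1.
(128|281)_J = +1 (Zolotarev's lemma cross-check).

+1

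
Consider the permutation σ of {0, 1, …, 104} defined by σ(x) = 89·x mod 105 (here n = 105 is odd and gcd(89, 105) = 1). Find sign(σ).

+1

Start at x=59: 59 → 1 → 89 → 46 → 104 → 16 → 59 (one orbit).
Cycle lengths of π_89 on ℤ/105ℤ: [6, 6, 6, 6, 6, 6, 6, 6, 6, 6, 6, 6, 6, 6, 6, 2, 2, 2, 2, 2, 2, 2, 1]; 23 cycles in total.
sign(π) = (−1)^{n − #cycles} = (−1)^{105−23} = (−1)^82 = +1.
The Jacobi symbol (89|105) = +1 (Zolotarev) agrees.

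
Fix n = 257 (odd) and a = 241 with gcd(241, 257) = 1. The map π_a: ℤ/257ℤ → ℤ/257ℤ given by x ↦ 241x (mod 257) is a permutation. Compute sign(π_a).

+1

Trace 1: π^k(1) = [1, 241, 256, 16] for k=0..3.
π_241 has 65 disjoint cycles with lengths [4, 4, 4, 4, 4, 4, 4, 4, 4, 4, 4, 4, 4, 4, 4, 4, 4, 4, 4, 4, 4, 4, 4, 4, 4, 4, 4, 4, 4, 4, 4, 4, 4, 4, 4, 4, 4, 4, 4, 4, 4, 4, 4, 4, 4, 4, 4, 4, 4, 4, 4, 4, 4, 4, 4, 4, 4, 4, 4, 4, 4, 4, 4, 4, 1] on {0,…,256}.
With 65 cycles on 257 points, sign = (−1)^{257−65} = +1.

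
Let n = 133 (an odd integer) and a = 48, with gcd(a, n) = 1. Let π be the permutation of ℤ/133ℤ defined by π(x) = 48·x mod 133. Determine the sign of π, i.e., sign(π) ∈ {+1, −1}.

+1

Orbit of 48 under x↦48x: [48, 43, 69, 120, 41, 106, 34]… (length divides ord_133(48)).
11 cycles of lengths [18, 18, 18, 18, 18, 18, 18, 2, 2, 2, 1].
11 cycles on 133: each ℓ→(−1)^(ℓ−1), product (−1)^122 = +1.
Zolotarev: (48|133) = +1, matching the cycle-count sign.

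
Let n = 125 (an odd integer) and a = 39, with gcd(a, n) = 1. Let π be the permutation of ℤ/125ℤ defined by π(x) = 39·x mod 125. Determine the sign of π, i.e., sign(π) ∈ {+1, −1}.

Trace 21: π^k(21) = [21, 69, 66, 74, 11, 54, 106] for k=0..6.
The orbit structure of x ↦ 39x mod 125: 7 orbits of sizes [50, 50, 10, 10, 2, 2, 1].
7 cycles on 125: each ℓ→(−1)^(ℓ−1), product (−1)^118 = +1.
Via Zolotarev, sign(π_{39}) = (39|125) = +1.

+1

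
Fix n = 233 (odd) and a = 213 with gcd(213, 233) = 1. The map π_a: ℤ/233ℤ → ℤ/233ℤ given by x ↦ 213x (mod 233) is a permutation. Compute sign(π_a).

-1

Orbit of 210 under x↦213x: [210, 227, 120, 163, 2, 193, 101]… (length divides ord_233(213)).
Decompose π into cycles: lengths [232, 1] (2 cycles, including the fixed point 0).
sign(π) = (−1)^{n − #cycles} = (−1)^{233−2} = (−1)^231 = -1.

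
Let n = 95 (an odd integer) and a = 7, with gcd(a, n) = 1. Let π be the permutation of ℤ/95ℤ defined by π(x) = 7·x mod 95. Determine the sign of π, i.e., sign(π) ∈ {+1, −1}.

Orbit of 11 under x↦7x: [11, 77, 64, 68, 1, 7, 49]… (length divides ord_95(7)).
π_7 has 14 disjoint cycles with lengths [12, 12, 12, 12, 12, 12, 4, 3, 3, 3, 3, 3, 3, 1] on {0,…,94}.
With 14 cycles on 95 points, sign = (−1)^{95−14} = -1.

-1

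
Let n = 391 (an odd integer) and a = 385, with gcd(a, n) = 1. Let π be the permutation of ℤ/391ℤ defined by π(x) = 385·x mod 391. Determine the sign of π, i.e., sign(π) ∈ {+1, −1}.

+1

Orbit of 112 under x↦385x: [112, 110, 122, 50, 91, 236, 148]… (length divides ord_391(385)).
The orbit structure of x ↦ 385x mod 391: 5 orbits of sizes [176, 176, 22, 16, 1].
391 − 5 = 386 transpositions; sign(π) = (−1)^386 = +1.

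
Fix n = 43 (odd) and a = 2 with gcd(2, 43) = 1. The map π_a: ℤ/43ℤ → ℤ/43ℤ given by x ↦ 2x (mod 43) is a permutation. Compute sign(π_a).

Trace 11: π^k(11) = [11, 22, 1, 2, 4, 8, 16] for k=0..6.
The orbit structure of x ↦ 2x mod 43: 4 orbits of sizes [14, 14, 14, 1].
43 − 4 = 39 transpositions; sign(π) = (−1)^39 = -1.
The Jacobi symbol (2|43) = -1 (Zolotarev) agrees.

-1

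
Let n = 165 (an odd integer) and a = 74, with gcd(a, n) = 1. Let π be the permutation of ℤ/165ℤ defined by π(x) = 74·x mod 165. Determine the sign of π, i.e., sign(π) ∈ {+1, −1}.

Trace 16: π^k(16) = [16, 29, 1, 74, 31, 149, 136] for k=0..6.
π_74 has 23 disjoint cycles with lengths [10, 10, 10, 10, 10, 10, 10, 10, 10, 10, 10, 10, 10, 10, 10, 2, 2, 2, 2, 2, 2, 2, 1] on {0,…,164}.
165 − 23 = 142 transpositions; sign(π) = (−1)^142 = +1.

+1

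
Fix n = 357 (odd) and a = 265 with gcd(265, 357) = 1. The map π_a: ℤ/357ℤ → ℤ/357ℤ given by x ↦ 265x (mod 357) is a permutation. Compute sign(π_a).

Orbit of 106 under x↦265x: [106, 244, 43, 328, 169, 160, 274]… (length divides ord_357(265)).
33 cycles of lengths [16, 16, 16, 16, 16, 16, 16, 16, 16, 16, 16, 16, 16, 16, 16, 16, 16, 16, 16, 16, 16, 2, 2, 2, 2, 2, 2, 2, 2, 2, 1, 1, 1].
n − c = 357 − 33 = 324; sign = (−1)^324 = +1.

+1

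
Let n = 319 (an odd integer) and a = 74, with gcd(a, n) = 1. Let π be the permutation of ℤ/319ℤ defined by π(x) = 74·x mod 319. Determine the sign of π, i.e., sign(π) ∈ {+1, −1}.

Trace 228: π^k(228) = [228, 284, 281, 59, 219, 256, 123] for k=0..6.
The orbit structure of x ↦ 74x mod 319: 10 orbits of sizes [70, 70, 70, 70, 10, 7, 7, 7, 7, 1].
n − c = 319 − 10 = 309; sign = (−1)^309 = -1.

-1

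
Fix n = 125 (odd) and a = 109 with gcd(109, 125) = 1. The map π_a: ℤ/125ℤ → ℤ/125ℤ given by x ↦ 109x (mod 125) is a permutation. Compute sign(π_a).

+1

Start at x=99: 99 → 41 → 94 → 121 → 64 → 101 → 9 → … (one orbit).
Decompose π into cycles: lengths [50, 50, 10, 10, 2, 2, 1] (7 cycles, including the fixed point 0).
Σ(ℓ_i−1) = 125−7 = 118; sign = (−1)^118 = +1.
Via Zolotarev, sign(π_{109}) = (109|125) = +1.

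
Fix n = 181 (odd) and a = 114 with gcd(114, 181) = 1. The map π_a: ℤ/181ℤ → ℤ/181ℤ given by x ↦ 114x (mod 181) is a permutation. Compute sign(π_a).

+1

Orbit of 114 under x↦114x: [114, 145, 59, 29, 48, 42, 82]… (length divides ord_181(114)).
Cycle type of π: 15×12 + 1; total 13 cycles.
sign(π) = (−1)^{n − #cycles} = (−1)^{181−13} = (−1)^168 = +1.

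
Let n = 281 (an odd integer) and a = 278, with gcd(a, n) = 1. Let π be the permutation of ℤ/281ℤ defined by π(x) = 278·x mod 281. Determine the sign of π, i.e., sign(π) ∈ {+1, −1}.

Trace 136: π^k(136) = [136, 154, 100, 262, 57, 110, 232] for k=0..6.
The orbit structure of x ↦ 278x mod 281: 2 orbits of sizes [280, 1].
n − c = 281 − 2 = 279; sign = (−1)^279 = -1.

-1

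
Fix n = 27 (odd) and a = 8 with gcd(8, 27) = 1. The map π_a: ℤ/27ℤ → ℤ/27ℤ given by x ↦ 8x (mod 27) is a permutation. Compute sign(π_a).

-1

Start at x=26: 26 → 19 → 17 → 1 → 8 → 10 → 26 (one orbit).
The orbit structure of x ↦ 8x mod 27: 8 orbits of sizes [6, 6, 6, 2, 2, 2, 2, 1].
Σ(ℓ_i−1) = 27−8 = 19; sign = (−1)^19 = -1.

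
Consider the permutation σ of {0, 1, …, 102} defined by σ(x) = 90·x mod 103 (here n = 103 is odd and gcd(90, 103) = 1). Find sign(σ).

Start at x=1: 1 → 90 → 66 → 69 → 30 → 22 → 23 → … (one orbit).
π_90 has 4 disjoint cycles with lengths [34, 34, 34, 1] on {0,…,102}.
103 − 4 = 99 transpositions; sign(π) = (−1)^99 = -1.

-1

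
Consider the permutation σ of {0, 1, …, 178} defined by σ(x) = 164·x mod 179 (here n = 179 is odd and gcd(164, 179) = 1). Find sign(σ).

Start at x=174: 174 → 75 → 128 → 49 → 160 → 106 → 21 → … (one orbit).
Cycle lengths of π_164 on ℤ/179ℤ: [178, 1]; 2 cycles in total.
2 cycles on 179: each ℓ→(−1)^(ℓ−1), product (−1)^177 = -1.

-1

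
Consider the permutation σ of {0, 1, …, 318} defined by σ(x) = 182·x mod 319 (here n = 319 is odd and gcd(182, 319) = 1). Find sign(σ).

Start at x=307: 307 → 49 → 305 → 4 → 90 → 111 → 105 → … (one orbit).
Decompose π into cycles: lengths [140, 140, 28, 10, 1] (5 cycles, including the fixed point 0).
Σ(ℓ_i−1) = 319−5 = 314; sign = (−1)^314 = +1.

+1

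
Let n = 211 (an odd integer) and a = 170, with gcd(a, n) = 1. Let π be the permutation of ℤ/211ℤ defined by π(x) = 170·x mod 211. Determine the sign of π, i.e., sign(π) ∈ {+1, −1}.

Start at x=58: 58 → 154 → 16 → 188 → 99 → 161 → 151 → … (one orbit).
Cycle lengths of π_170 on ℤ/211ℤ: [105, 105, 1]; 3 cycles in total.
With 3 cycles on 211 points, sign = (−1)^{211−3} = +1.
Check: (170/211) = +1 by Zolotarev.

+1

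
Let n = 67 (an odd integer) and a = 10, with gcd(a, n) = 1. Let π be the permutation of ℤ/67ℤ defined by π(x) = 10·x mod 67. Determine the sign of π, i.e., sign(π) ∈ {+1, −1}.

Trace 10: π^k(10) = [10, 33, 62, 17, 36, 25, 49] for k=0..6.
3 cycles of lengths [33, 33, 1].
67 − 3 = 64 transpositions; sign(π) = (−1)^64 = +1.
The Jacobi symbol (10|67) = +1 (Zolotarev) agrees.

+1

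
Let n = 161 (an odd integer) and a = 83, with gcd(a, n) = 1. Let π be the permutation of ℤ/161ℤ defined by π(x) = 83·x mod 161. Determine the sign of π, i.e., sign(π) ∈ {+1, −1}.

+1

Orbit of 64 under x↦83x: [64, 160, 78, 34, 85, 132, 8]… (length divides ord_161(83)).
Cycle type of π: 22×7 + 2×3 + 1; total 11 cycles.
161 − 11 = 150 transpositions; sign(π) = (−1)^150 = +1.
The Jacobi symbol (83|161) = +1 (Zolotarev) agrees.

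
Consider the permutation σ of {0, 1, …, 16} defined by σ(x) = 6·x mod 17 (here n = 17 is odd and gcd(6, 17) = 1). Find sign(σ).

Trace 12: π^k(12) = [12, 4, 7, 8, 14, 16, 11] for k=0..6.
2 cycles of lengths [16, 1].
17 − 2 = 15 transpositions; sign(π) = (−1)^15 = -1.
Check: (6/17) = -1 by Zolotarev.

-1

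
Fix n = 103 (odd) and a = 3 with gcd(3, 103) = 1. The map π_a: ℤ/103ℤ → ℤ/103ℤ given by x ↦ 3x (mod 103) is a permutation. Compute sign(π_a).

-1

Trace 14: π^k(14) = [14, 42, 23, 69, 1, 3, 9] for k=0..6.
Cycle type of π: 34×3 + 1; total 4 cycles.
With 4 cycles on 103 points, sign = (−1)^{103−4} = -1.
Via Zolotarev, sign(π_{3}) = (3|103) = -1.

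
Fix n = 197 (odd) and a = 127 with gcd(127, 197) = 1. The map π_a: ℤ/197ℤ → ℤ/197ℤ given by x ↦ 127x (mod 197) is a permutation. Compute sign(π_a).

Orbit of 190 under x↦127x: [190, 96, 175, 161, 156, 112, 40]… (length divides ord_197(127)).
π_127 has 3 disjoint cycles with lengths [98, 98, 1] on {0,…,196}.
sign(π) = (−1)^{n − #cycles} = (−1)^{197−3} = (−1)^194 = +1.
Zolotarev: (127|197) = +1, matching the cycle-count sign.

+1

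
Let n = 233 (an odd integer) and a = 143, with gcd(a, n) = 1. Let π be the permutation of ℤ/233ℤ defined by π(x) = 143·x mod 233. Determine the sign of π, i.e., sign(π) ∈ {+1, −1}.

Orbit of 196 under x↦143x: [196, 68, 171, 221, 148, 194, 15]… (length divides ord_233(143)).
Cycle lengths of π_143 on ℤ/233ℤ: [232, 1]; 2 cycles in total.
Σ(ℓ_i−1) = 233−2 = 231; sign = (−1)^231 = -1.
Via Zolotarev, sign(π_{143}) = (143|233) = -1.

-1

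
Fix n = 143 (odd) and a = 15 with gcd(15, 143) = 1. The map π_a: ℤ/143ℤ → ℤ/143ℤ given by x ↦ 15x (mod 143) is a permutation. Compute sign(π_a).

Orbit of 34 under x↦15x: [34, 81, 71, 64, 102, 100, 70]… (length divides ord_143(15)).
Cycle type of π: 60×2 + 12 + 5×2 + 1; total 6 cycles.
sign(π) = (−1)^{n − #cycles} = (−1)^{143−6} = (−1)^137 = -1.
The Jacobi symbol (15|143) = -1 (Zolotarev) agrees.

-1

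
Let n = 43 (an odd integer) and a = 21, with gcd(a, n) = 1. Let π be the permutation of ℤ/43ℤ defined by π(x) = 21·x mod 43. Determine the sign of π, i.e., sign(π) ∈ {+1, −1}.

+1

Trace 16: π^k(16) = [16, 35, 4, 41, 1, 21, 11] for k=0..6.
Cycle type of π: 7×6 + 1; total 7 cycles.
43 − 7 = 36 transpositions; sign(π) = (−1)^36 = +1.
Check: (21/43) = +1 by Zolotarev.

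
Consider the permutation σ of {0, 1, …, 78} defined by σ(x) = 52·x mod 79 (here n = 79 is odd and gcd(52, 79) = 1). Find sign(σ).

Trace 18: π^k(18) = [18, 67, 8, 21, 65, 62, 64] for k=0..6.
π_52 has 7 disjoint cycles with lengths [13, 13, 13, 13, 13, 13, 1] on {0,…,78}.
7 cycles on 79: each ℓ→(−1)^(ℓ−1), product (−1)^72 = +1.
The Jacobi symbol (52|79) = +1 (Zolotarev) agrees.

+1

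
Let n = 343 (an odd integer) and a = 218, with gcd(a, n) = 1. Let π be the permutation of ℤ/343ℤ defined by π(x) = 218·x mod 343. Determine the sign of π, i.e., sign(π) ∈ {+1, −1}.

+1

Trace 204: π^k(204) = [204, 225, 1, 218, 190, 260, 85] for k=0..6.
π_218 has 19 disjoint cycles with lengths [49, 49, 49, 49, 49, 49, 7, 7, 7, 7, 7, 7, 1, 1, 1, 1, 1, 1, 1] on {0,…,342}.
With 19 cycles on 343 points, sign = (−1)^{343−19} = +1.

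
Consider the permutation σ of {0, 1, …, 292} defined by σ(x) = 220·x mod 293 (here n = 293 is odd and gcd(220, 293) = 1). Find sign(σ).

+1

Start at x=236: 236 → 59 → 88 → 22 → 152 → 38 → 156 → … (one orbit).
The orbit structure of x ↦ 220x mod 293: 3 orbits of sizes [146, 146, 1].
293 − 3 = 290 transpositions; sign(π) = (−1)^290 = +1.
The Jacobi symbol (220|293) = +1 (Zolotarev) agrees.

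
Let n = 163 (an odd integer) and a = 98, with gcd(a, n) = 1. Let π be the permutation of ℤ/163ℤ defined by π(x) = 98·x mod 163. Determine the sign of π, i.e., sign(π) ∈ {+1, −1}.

Trace 21: π^k(21) = [21, 102, 53, 141, 126, 123, 155] for k=0..6.
Cycle lengths of π_98 on ℤ/163ℤ: [54, 54, 54, 1]; 4 cycles in total.
sign(π) = (−1)^{n − #cycles} = (−1)^{163−4} = (−1)^159 = -1.

-1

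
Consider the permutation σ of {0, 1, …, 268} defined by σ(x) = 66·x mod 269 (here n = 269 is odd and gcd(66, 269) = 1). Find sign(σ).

Orbit of 25 under x↦66x: [25, 36, 224, 258, 81, 235, 177]… (length divides ord_269(66)).
Cycle lengths of π_66 on ℤ/269ℤ: [67, 67, 67, 67, 1]; 5 cycles in total.
Σ(ℓ_i−1) = 269−5 = 264; sign = (−1)^264 = +1.
Via Zolotarev, sign(π_{66}) = (66|269) = +1.

+1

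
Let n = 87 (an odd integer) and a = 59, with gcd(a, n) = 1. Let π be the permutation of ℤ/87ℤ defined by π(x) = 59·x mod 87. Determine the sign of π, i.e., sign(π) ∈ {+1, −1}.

-1

Trace 1: π^k(1) = [1, 59] for k=0..1.
58 cycles of lengths [2, 2, 2, 2, 2, 2, 2, 2, 2, 2, 2, 2, 2, 2, 2, 2, 2, 2, 2, 2, 2, 2, 2, 2, 2, 2, 2, 2, 2, 1, 1, 1, 1, 1, 1, 1, 1, 1, 1, 1, 1, 1, 1, 1, 1, 1, 1, 1, 1, 1, 1, 1, 1, 1, 1, 1, 1, 1].
With 58 cycles on 87 points, sign = (−1)^{87−58} = -1.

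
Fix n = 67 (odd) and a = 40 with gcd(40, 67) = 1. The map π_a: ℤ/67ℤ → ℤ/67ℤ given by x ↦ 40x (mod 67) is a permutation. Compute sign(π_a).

+1

Start at x=62: 62 → 1 → 40 → 59 → 15 → 64 → 14 → … (one orbit).
The orbit structure of x ↦ 40x mod 67: 7 orbits of sizes [11, 11, 11, 11, 11, 11, 1].
Σ(ℓ_i−1) = 67−7 = 60; sign = (−1)^60 = +1.
Check: (40/67) = +1 by Zolotarev.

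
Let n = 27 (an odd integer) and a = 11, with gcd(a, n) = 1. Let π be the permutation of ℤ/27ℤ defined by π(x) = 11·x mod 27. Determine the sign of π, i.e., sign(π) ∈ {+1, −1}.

Start at x=8: 8 → 7 → 23 → 10 → 2 → 22 → 26 → … (one orbit).
4 cycles of lengths [18, 6, 2, 1].
With 4 cycles on 27 points, sign = (−1)^{27−4} = -1.

-1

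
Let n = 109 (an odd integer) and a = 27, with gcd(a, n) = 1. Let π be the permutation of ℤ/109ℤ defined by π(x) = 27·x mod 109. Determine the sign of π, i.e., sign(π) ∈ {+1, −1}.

+1

Start at x=75: 75 → 63 → 66 → 38 → 45 → 16 → 105 → … (one orbit).
13 cycles of lengths [9, 9, 9, 9, 9, 9, 9, 9, 9, 9, 9, 9, 1].
sign(π) = (−1)^{n − #cycles} = (−1)^{109−13} = (−1)^96 = +1.
Via Zolotarev, sign(π_{27}) = (27|109) = +1.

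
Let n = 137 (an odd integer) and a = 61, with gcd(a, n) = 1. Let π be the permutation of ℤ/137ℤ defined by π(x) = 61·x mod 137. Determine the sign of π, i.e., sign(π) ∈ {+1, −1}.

+1

Start at x=11: 11 → 123 → 105 → 103 → 118 → 74 → 130 → … (one orbit).
The orbit structure of x ↦ 61x mod 137: 3 orbits of sizes [68, 68, 1].
sign(π) = (−1)^{n − #cycles} = (−1)^{137−3} = (−1)^134 = +1.
Zolotarev: (61|137) = +1, matching the cycle-count sign.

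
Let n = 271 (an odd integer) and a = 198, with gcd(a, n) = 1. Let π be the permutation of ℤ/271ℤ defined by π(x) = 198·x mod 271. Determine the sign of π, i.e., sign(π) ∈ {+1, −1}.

Orbit of 68 under x↦198x: [68, 185, 45, 238, 241, 22, 20]… (length divides ord_271(198)).
π_198 has 3 disjoint cycles with lengths [135, 135, 1] on {0,…,270}.
n − c = 271 − 3 = 268; sign = (−1)^268 = +1.

+1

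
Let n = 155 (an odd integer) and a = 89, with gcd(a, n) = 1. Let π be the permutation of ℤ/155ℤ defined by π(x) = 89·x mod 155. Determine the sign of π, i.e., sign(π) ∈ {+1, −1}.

Trace 101: π^k(101) = [101, 154, 66, 139, 126, 54, 1] for k=0..6.
Decompose π into cycles: lengths [10, 10, 10, 10, 10, 10, 10, 10, 10, 10, 10, 10, 10, 10, 10, 2, 2, 1] (18 cycles, including the fixed point 0).
With 18 cycles on 155 points, sign = (−1)^{155−18} = -1.
Zolotarev: (89|155) = -1, matching the cycle-count sign.

-1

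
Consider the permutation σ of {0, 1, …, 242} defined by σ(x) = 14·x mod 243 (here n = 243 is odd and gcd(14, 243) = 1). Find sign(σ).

-1

Trace 16: π^k(16) = [16, 224, 220, 164, 109, 68, 223] for k=0..6.
The orbit structure of x ↦ 14x mod 243: 6 orbits of sizes [162, 54, 18, 6, 2, 1].
sign(π) = (−1)^{n − #cycles} = (−1)^{243−6} = (−1)^237 = -1.
The Jacobi symbol (14|243) = -1 (Zolotarev) agrees.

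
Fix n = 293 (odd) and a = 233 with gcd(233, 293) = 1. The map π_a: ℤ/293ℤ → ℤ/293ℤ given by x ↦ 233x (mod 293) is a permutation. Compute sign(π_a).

+1

Start at x=65: 65 → 202 → 186 → 267 → 95 → 160 → 69 → … (one orbit).
π_233 has 3 disjoint cycles with lengths [146, 146, 1] on {0,…,292}.
3 cycles on 293: each ℓ→(−1)^(ℓ−1), product (−1)^290 = +1.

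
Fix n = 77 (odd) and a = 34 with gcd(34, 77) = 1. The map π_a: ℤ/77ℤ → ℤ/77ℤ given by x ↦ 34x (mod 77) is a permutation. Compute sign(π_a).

Trace 34: π^k(34) = [34, 1] for k=0..1.
Cycle lengths of π_34 on ℤ/77ℤ: [2, 2, 2, 2, 2, 2, 2, 2, 2, 2, 2, 2, 2, 2, 2, 2, 2, 2, 2, 2, 2, 2, 2, 2, 2, 2, 2, 2, 2, 2, 2, 2, 2, 1, 1, 1, 1, 1, 1, 1, 1, 1, 1, 1]; 44 cycles in total.
n − c = 77 − 44 = 33; sign = (−1)^33 = -1.
The Jacobi symbol (34|77) = -1 (Zolotarev) agrees.

-1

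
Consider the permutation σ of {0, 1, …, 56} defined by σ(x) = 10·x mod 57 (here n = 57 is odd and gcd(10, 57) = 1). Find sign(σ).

-1

Trace 1: π^k(1) = [1, 10, 43, 31, 25, 22, 49] for k=0..6.
Decompose π into cycles: lengths [18, 18, 18, 1, 1, 1] (6 cycles, including the fixed point 0).
n − c = 57 − 6 = 51; sign = (−1)^51 = -1.
Check: (10/57) = -1 by Zolotarev.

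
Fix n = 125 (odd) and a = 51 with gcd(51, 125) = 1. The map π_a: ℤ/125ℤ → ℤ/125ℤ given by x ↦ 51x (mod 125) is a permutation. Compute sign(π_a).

Start at x=26: 26 → 76 → 1 → 51 → 101 → 26 (one orbit).
The orbit structure of x ↦ 51x mod 125: 45 orbits of sizes [5, 5, 5, 5, 5, 5, 5, 5, 5, 5, 5, 5, 5, 5, 5, 5, 5, 5, 5, 5, 1, 1, 1, 1, 1, 1, 1, 1, 1, 1, 1, 1, 1, 1, 1, 1, 1, 1, 1, 1, 1, 1, 1, 1, 1].
45 cycles on 125: each ℓ→(−1)^(ℓ−1), product (−1)^80 = +1.

+1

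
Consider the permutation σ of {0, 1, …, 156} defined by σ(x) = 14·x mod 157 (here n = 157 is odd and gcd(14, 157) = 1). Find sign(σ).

+1

Start at x=153: 153 → 101 → 1 → 14 → 39 → 75 → 108 → … (one orbit).
π_14 has 13 disjoint cycles with lengths [13, 13, 13, 13, 13, 13, 13, 13, 13, 13, 13, 13, 1] on {0,…,156}.
13 cycles on 157: each ℓ→(−1)^(ℓ−1), product (−1)^144 = +1.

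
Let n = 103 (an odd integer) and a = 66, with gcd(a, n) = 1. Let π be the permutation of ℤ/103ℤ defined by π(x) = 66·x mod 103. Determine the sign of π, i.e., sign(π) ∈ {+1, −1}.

Trace 8: π^k(8) = [8, 13, 34, 81, 93, 61, 9] for k=0..6.
π_66 has 7 disjoint cycles with lengths [17, 17, 17, 17, 17, 17, 1] on {0,…,102}.
n − c = 103 − 7 = 96; sign = (−1)^96 = +1.

+1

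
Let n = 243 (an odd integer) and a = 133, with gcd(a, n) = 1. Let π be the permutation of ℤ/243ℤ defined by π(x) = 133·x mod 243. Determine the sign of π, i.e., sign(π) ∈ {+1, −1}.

Trace 43: π^k(43) = [43, 130, 37, 61, 94, 109, 160] for k=0..6.
π_133 has 11 disjoint cycles with lengths [81, 81, 27, 27, 9, 9, 3, 3, 1, 1, 1] on {0,…,242}.
243 − 11 = 232 transpositions; sign(π) = (−1)^232 = +1.

+1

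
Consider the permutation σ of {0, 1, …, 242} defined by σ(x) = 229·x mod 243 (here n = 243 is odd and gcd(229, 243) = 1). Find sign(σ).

+1

Orbit of 124 under x↦229x: [124, 208, 4, 187, 55, 202, 88]… (length divides ord_243(229)).
π_229 has 11 disjoint cycles with lengths [81, 81, 27, 27, 9, 9, 3, 3, 1, 1, 1] on {0,…,242}.
n − c = 243 − 11 = 232; sign = (−1)^232 = +1.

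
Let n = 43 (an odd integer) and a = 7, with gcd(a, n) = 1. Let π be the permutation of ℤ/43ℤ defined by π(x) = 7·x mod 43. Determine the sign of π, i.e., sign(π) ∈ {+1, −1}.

-1

Trace 37: π^k(37) = [37, 1, 7, 6, 42, 36] for k=0..5.
Cycle lengths of π_7 on ℤ/43ℤ: [6, 6, 6, 6, 6, 6, 6, 1]; 8 cycles in total.
n − c = 43 − 8 = 35; sign = (−1)^35 = -1.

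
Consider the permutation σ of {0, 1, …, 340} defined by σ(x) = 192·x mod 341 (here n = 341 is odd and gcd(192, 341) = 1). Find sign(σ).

-1

Trace 254: π^k(254) = [254, 5, 278, 180, 119, 1, 192] for k=0..6.
18 cycles of lengths [30, 30, 30, 30, 30, 30, 30, 30, 30, 30, 6, 6, 6, 6, 6, 5, 5, 1].
sign(π) = (−1)^{n − #cycles} = (−1)^{341−18} = (−1)^323 = -1.
Via Zolotarev, sign(π_{192}) = (192|341) = -1.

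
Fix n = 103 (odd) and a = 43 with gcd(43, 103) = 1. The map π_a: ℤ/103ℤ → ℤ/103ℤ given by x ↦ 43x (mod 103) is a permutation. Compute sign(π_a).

Start at x=48: 48 → 4 → 69 → 83 → 67 → 100 → 77 → … (one orbit).
2 cycles of lengths [102, 1].
sign(π) = (−1)^{n − #cycles} = (−1)^{103−2} = (−1)^101 = -1.
The Jacobi symbol (43|103) = -1 (Zolotarev) agrees.

-1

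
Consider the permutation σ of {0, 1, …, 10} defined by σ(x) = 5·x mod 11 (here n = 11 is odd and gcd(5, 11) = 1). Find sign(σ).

+1

Orbit of 1 under x↦5x: [1, 5, 3, 4, 9]… (length divides ord_11(5)).
Cycle lengths of π_5 on ℤ/11ℤ: [5, 5, 1]; 3 cycles in total.
Σ(ℓ_i−1) = 11−3 = 8; sign = (−1)^8 = +1.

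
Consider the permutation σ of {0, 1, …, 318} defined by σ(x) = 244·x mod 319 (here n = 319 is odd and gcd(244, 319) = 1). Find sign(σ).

Orbit of 262 under x↦244x: [262, 128, 289, 17, 1, 244, 202]… (length divides ord_319(244)).
23 cycles of lengths [20, 20, 20, 20, 20, 20, 20, 20, 20, 20, 20, 20, 20, 20, 10, 4, 4, 4, 4, 4, 4, 4, 1].
Σ(ℓ_i−1) = 319−23 = 296; sign = (−1)^296 = +1.
The Jacobi symbol (244|319) = +1 (Zolotarev) agrees.

+1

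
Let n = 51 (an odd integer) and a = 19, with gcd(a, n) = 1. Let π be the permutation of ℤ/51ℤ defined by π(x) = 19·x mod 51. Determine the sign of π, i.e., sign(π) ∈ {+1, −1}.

Orbit of 4 under x↦19x: [4, 25, 16, 49, 13, 43, 1]… (length divides ord_51(19)).
Cycle type of π: 8×6 + 1×3; total 9 cycles.
9 cycles on 51: each ℓ→(−1)^(ℓ−1), product (−1)^42 = +1.
Zolotarev: (19|51) = +1, matching the cycle-count sign.

+1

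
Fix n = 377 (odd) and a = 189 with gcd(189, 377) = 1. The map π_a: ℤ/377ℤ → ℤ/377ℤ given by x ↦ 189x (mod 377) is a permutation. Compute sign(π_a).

Orbit of 124 under x↦189x: [124, 62, 31, 204, 102, 51, 214]… (length divides ord_377(189)).
Decompose π into cycles: lengths [84, 84, 84, 84, 28, 12, 1] (7 cycles, including the fixed point 0).
Σ(ℓ_i−1) = 377−7 = 370; sign = (−1)^370 = +1.
Zolotarev: (189|377) = +1, matching the cycle-count sign.

+1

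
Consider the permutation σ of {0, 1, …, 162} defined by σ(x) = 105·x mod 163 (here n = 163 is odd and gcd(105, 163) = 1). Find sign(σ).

-1

Trace 104: π^k(104) = [104, 162, 58, 59, 1, 105] for k=0..5.
Cycle lengths of π_105 on ℤ/163ℤ: [6, 6, 6, 6, 6, 6, 6, 6, 6, 6, 6, 6, 6, 6, 6, 6, 6, 6, 6, 6, 6, 6, 6, 6, 6, 6, 6, 1]; 28 cycles in total.
Σ(ℓ_i−1) = 163−28 = 135; sign = (−1)^135 = -1.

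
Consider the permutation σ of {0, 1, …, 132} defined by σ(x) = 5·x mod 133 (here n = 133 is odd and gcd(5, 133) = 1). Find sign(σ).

Trace 83: π^k(83) = [83, 16, 80, 1, 5, 25, 125] for k=0..6.
10 cycles of lengths [18, 18, 18, 18, 18, 18, 9, 9, 6, 1].
With 10 cycles on 133 points, sign = (−1)^{133−10} = -1.
Via Zolotarev, sign(π_{5}) = (5|133) = -1.

-1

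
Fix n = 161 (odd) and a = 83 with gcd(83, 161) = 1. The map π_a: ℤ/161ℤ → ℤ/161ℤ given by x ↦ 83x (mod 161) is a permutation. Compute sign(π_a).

+1

Start at x=1: 1 → 83 → 127 → 76 → 29 → 153 → 141 → … (one orbit).
π_83 has 11 disjoint cycles with lengths [22, 22, 22, 22, 22, 22, 22, 2, 2, 2, 1] on {0,…,160}.
With 11 cycles on 161 points, sign = (−1)^{161−11} = +1.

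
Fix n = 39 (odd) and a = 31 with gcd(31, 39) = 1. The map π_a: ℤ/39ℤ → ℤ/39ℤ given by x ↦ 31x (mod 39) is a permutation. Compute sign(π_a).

Orbit of 34 under x↦31x: [34, 1, 31, 25]… (length divides ord_39(31)).
Decompose π into cycles: lengths [4, 4, 4, 4, 4, 4, 4, 4, 4, 1, 1, 1] (12 cycles, including the fixed point 0).
39 − 12 = 27 transpositions; sign(π) = (−1)^27 = -1.
Check: (31/39) = -1 by Zolotarev.

-1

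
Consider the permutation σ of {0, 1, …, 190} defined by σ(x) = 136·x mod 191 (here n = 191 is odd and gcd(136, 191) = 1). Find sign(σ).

Trace 36: π^k(36) = [36, 121, 30, 69, 25, 153, 180] for k=0..6.
11 cycles of lengths [19, 19, 19, 19, 19, 19, 19, 19, 19, 19, 1].
11 cycles on 191: each ℓ→(−1)^(ℓ−1), product (−1)^180 = +1.
Zolotarev: (136|191) = +1, matching the cycle-count sign.

+1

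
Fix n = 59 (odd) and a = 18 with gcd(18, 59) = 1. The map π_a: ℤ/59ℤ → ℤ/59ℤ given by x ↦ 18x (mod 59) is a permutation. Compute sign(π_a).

Trace 36: π^k(36) = [36, 58, 41, 30, 9, 44, 25] for k=0..6.
2 cycles of lengths [58, 1].
2 cycles on 59: each ℓ→(−1)^(ℓ−1), product (−1)^57 = -1.

-1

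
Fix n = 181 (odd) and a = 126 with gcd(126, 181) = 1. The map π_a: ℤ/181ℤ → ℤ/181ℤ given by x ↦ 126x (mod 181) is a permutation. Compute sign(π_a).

Trace 170: π^k(170) = [170, 62, 29, 34, 121, 42, 43] for k=0..6.
Cycle lengths of π_126 on ℤ/181ℤ: [45, 45, 45, 45, 1]; 5 cycles in total.
sign(π) = (−1)^{n − #cycles} = (−1)^{181−5} = (−1)^176 = +1.

+1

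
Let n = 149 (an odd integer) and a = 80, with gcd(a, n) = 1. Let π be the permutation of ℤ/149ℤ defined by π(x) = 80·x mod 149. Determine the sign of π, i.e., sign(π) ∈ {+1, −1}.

Start at x=33: 33 → 107 → 67 → 145 → 127 → 28 → 5 → … (one orbit).
5 cycles of lengths [37, 37, 37, 37, 1].
Σ(ℓ_i−1) = 149−5 = 144; sign = (−1)^144 = +1.
Zolotarev: (80|149) = +1, matching the cycle-count sign.

+1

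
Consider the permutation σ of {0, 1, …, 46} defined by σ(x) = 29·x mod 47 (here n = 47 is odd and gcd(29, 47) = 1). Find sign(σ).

Orbit of 27 under x↦29x: [27, 31, 6, 33, 17, 23, 9]… (length divides ord_47(29)).
2 cycles of lengths [46, 1].
2 cycles on 47: each ℓ→(−1)^(ℓ−1), product (−1)^45 = -1.
The Jacobi symbol (29|47) = -1 (Zolotarev) agrees.

-1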